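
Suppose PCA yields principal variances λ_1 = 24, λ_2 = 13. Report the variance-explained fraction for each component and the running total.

Step 1 — total variance = trace(Sigma) = Σ λ_i = 24 + 13 = 37.

Step 2 — fraction explained by component i = λ_i / Σ λ:
  PC1: 24/37 = 0.6486
  PC2: 13/37 = 0.3514

Step 3 — cumulative fraction after k components = (λ_1 + ... + λ_k) / Σ λ:
  k = 1: 24/37 = 0.6486
  k = 2: (24 + 13)/37 = 37/37 = 1

Summary (fraction, with percent):

explained: PC1 0.6486 (64.86%), PC2 0.3514 (35.14%);  cumulative: 0.6486, 1


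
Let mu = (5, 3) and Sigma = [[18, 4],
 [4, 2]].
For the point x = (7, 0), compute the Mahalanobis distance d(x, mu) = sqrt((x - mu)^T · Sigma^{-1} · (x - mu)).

Step 1 — centre the observation: (x - mu) = (2, -3).

Step 2 — invert Sigma. det(Sigma) = 18·2 - (4)² = 20.
  Sigma^{-1} = (1/det) · [[d, -b], [-b, a]] = [[0.1, -0.2],
 [-0.2, 0.9]].

Step 3 — form the quadratic (x - mu)^T · Sigma^{-1} · (x - mu):
  Sigma^{-1} · (x - mu) = (0.8, -3.1).
  (x - mu)^T · [Sigma^{-1} · (x - mu)] = (2)·(0.8) + (-3)·(-3.1) = 10.9.

Step 4 — take square root: d = √(10.9) ≈ 3.3015.

d(x, mu) = √(10.9) ≈ 3.3015


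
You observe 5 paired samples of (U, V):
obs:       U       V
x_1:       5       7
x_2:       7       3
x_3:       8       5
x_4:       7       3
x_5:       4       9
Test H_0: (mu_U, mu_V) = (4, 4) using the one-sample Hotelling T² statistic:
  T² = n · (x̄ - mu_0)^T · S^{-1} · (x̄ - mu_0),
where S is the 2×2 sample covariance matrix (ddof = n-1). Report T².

Step 1 — sample mean vector:
  mean(U) = (5 + 7 + 8 + 7 + 4) / 5 = 31/5 = 6.2
  mean(V) = (7 + 3 + 5 + 3 + 9) / 5 = 27/5 = 5.4
  x̄ = (6.2, 5.4),  deviation x̄ - mu_0 = (6.2, 5.4) - (4, 4) = (2.2, 1.4).

Step 2 — sample covariance matrix, S[i,j] = (1/(n-1)) · Σ_k (x_{k,i} - mean_i) · (x_{k,j} - mean_j), divisor n-1 = 4:
  S[U,U] = ((-1.2)·(-1.2) + (0.8)·(0.8) + (1.8)·(1.8) + (0.8)·(0.8) + (-2.2)·(-2.2)) / 4 = 10.8/4 = 2.7
  S[U,V] = ((-1.2)·(1.6) + (0.8)·(-2.4) + (1.8)·(-0.4) + (0.8)·(-2.4) + (-2.2)·(3.6)) / 4 = -14.4/4 = -3.6
  S[V,V] = ((1.6)·(1.6) + (-2.4)·(-2.4) + (-0.4)·(-0.4) + (-2.4)·(-2.4) + (3.6)·(3.6)) / 4 = 27.2/4 = 6.8
  S = [[2.7, -3.6],
 [-3.6, 6.8]].

Step 3 — invert S. det(S) = 2.7·6.8 - (-3.6)² = 5.4.
  S^{-1} = (1/det) · [[d, -b], [-b, a]] = [[1.2593, 0.6667],
 [0.6667, 0.5]].

Step 4 — quadratic form (x̄ - mu_0)^T · S^{-1} · (x̄ - mu_0):
  S^{-1} · (x̄ - mu_0) = (3.7037, 2.1667),
  (x̄ - mu_0)^T · [...] = (2.2)·(3.7037) + (1.4)·(2.1667) = 11.1815.

Step 5 — scale by n: T² = 5 · 11.1815 = 55.9074.

T² ≈ 55.9074


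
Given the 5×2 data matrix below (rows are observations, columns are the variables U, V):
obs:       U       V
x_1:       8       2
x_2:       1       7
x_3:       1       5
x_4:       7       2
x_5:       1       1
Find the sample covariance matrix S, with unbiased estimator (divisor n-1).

Step 1 — column means:
  mean(U) = (8 + 1 + 1 + 7 + 1) / 5 = 18/5 = 3.6
  mean(V) = (2 + 7 + 5 + 2 + 1) / 5 = 17/5 = 3.4

Step 2 — sample covariance S[i,j] = (1/(n-1)) · Σ_k (x_{k,i} - mean_i) · (x_{k,j} - mean_j), with n-1 = 4.
  S[U,U] = ((4.4)·(4.4) + (-2.6)·(-2.6) + (-2.6)·(-2.6) + (3.4)·(3.4) + (-2.6)·(-2.6)) / 4 = 51.2/4 = 12.8
  S[U,V] = ((4.4)·(-1.4) + (-2.6)·(3.6) + (-2.6)·(1.6) + (3.4)·(-1.4) + (-2.6)·(-2.4)) / 4 = -18.2/4 = -4.55
  S[V,V] = ((-1.4)·(-1.4) + (3.6)·(3.6) + (1.6)·(1.6) + (-1.4)·(-1.4) + (-2.4)·(-2.4)) / 4 = 25.2/4 = 6.3

S is symmetric (S[j,i] = S[i,j]). Assembling:

S = [[12.8, -4.55],
 [-4.55, 6.3]]


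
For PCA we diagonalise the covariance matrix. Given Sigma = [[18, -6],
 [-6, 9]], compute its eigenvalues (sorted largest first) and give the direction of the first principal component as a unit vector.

Step 1 — characteristic polynomial of 2×2 Sigma:
  det(Sigma - λI) = λ² - trace · λ + det = 0.
  trace = 18 + 9 = 27, det = 18·9 - (-6)² = 126.
Step 2 — discriminant:
  Δ = trace² - 4·det = 729 - 504 = 225.
Step 3 — eigenvalues:
  λ = (trace ± √Δ)/2 = (27 ± 15)/2,
  λ_1 = 21,  λ_2 = 6.

Step 4 — unit eigenvector for λ_1: solve (Sigma - λ_1 I)v = 0. First row:
  (18 - 21)·v_x + (-6)·v_y = 0, i.e. (-3)·v_x + (-6)·v_y = 0,
  so v ∝ (b, λ_1 - a) = (-6, 3); multiply by -1 so the first entry is positive: u = (6, -3).
  ||u|| = √((6)² + (-3)²) = √(45) ≈ 6.7082,
  v_1 = u/||u|| ≈ (0.8944, -0.4472) (||v_1|| = 1).

λ_1 = 21,  λ_2 = 6;  v_1 ≈ (0.8944, -0.4472)


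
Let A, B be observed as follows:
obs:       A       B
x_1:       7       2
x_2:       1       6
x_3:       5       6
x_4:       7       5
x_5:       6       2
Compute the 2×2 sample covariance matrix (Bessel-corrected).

Step 1 — column means:
  mean(A) = (7 + 1 + 5 + 7 + 6) / 5 = 26/5 = 5.2
  mean(B) = (2 + 6 + 6 + 5 + 2) / 5 = 21/5 = 4.2

Step 2 — sample covariance S[i,j] = (1/(n-1)) · Σ_k (x_{k,i} - mean_i) · (x_{k,j} - mean_j), with n-1 = 4.
  S[A,A] = ((1.8)·(1.8) + (-4.2)·(-4.2) + (-0.2)·(-0.2) + (1.8)·(1.8) + (0.8)·(0.8)) / 4 = 24.8/4 = 6.2
  S[A,B] = ((1.8)·(-2.2) + (-4.2)·(1.8) + (-0.2)·(1.8) + (1.8)·(0.8) + (0.8)·(-2.2)) / 4 = -12.2/4 = -3.05
  S[B,B] = ((-2.2)·(-2.2) + (1.8)·(1.8) + (1.8)·(1.8) + (0.8)·(0.8) + (-2.2)·(-2.2)) / 4 = 16.8/4 = 4.2

S is symmetric (S[j,i] = S[i,j]). Assembling:

S = [[6.2, -3.05],
 [-3.05, 4.2]]


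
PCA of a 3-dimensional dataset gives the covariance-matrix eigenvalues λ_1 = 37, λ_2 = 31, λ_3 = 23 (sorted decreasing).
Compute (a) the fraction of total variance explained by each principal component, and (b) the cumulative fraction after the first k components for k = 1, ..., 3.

Step 1 — total variance = trace(Sigma) = Σ λ_i = 37 + 31 + 23 = 91.

Step 2 — fraction explained by component i = λ_i / Σ λ:
  PC1: 37/91 = 0.4066
  PC2: 31/91 = 0.3407
  PC3: 23/91 = 0.2527

Step 3 — cumulative fraction after k components = (λ_1 + ... + λ_k) / Σ λ:
  k = 1: 37/91 = 0.4066
  k = 2: (37 + 31)/91 = 68/91 = 0.7473
  k = 3: (37 + 31 + 23)/91 = 91/91 = 1

Summary (fraction, with percent):

explained: PC1 0.4066 (40.66%), PC2 0.3407 (34.07%), PC3 0.2527 (25.27%);  cumulative: 0.4066, 0.7473, 1


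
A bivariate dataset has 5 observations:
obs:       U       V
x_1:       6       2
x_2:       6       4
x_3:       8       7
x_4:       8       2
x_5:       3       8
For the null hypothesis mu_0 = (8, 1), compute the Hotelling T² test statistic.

Step 1 — sample mean vector:
  mean(U) = (6 + 6 + 8 + 8 + 3) / 5 = 31/5 = 6.2
  mean(V) = (2 + 4 + 7 + 2 + 8) / 5 = 23/5 = 4.6
  x̄ = (6.2, 4.6),  deviation x̄ - mu_0 = (6.2, 4.6) - (8, 1) = (-1.8, 3.6).

Step 2 — sample covariance matrix, S[i,j] = (1/(n-1)) · Σ_k (x_{k,i} - mean_i) · (x_{k,j} - mean_j), divisor n-1 = 4:
  S[U,U] = ((-0.2)·(-0.2) + (-0.2)·(-0.2) + (1.8)·(1.8) + (1.8)·(1.8) + (-3.2)·(-3.2)) / 4 = 16.8/4 = 4.2
  S[U,V] = ((-0.2)·(-2.6) + (-0.2)·(-0.6) + (1.8)·(2.4) + (1.8)·(-2.6) + (-3.2)·(3.4)) / 4 = -10.6/4 = -2.65
  S[V,V] = ((-2.6)·(-2.6) + (-0.6)·(-0.6) + (2.4)·(2.4) + (-2.6)·(-2.6) + (3.4)·(3.4)) / 4 = 31.2/4 = 7.8
  S = [[4.2, -2.65],
 [-2.65, 7.8]].

Step 3 — invert S. det(S) = 4.2·7.8 - (-2.65)² = 25.7375.
  S^{-1} = (1/det) · [[d, -b], [-b, a]] = [[0.3031, 0.103],
 [0.103, 0.1632]].

Step 4 — quadratic form (x̄ - mu_0)^T · S^{-1} · (x̄ - mu_0):
  S^{-1} · (x̄ - mu_0) = (-0.1748, 0.4021),
  (x̄ - mu_0)^T · [...] = (-1.8)·(-0.1748) + (3.6)·(0.4021) = 1.7624.

Step 5 — scale by n: T² = 5 · 1.7624 = 8.812.

T² ≈ 8.812


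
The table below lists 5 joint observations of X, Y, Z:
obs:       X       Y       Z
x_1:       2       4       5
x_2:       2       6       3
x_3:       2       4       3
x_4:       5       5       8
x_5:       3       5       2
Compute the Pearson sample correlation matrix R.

Step 1 — column means:
  mean(X) = (2 + 2 + 2 + 5 + 3) / 5 = 14/5 = 2.8
  mean(Y) = (4 + 6 + 4 + 5 + 5) / 5 = 24/5 = 4.8
  mean(Z) = (5 + 3 + 3 + 8 + 2) / 5 = 21/5 = 4.2

Step 2 — sample variances and covariances s[i,j] = (1/(n-1)) · Σ_k (x_{k,i} - mean_i) · (x_{k,j} - mean_j), with n-1 = 4:
  s[X,X] = ((-0.8)·(-0.8) + (-0.8)·(-0.8) + (-0.8)·(-0.8) + (2.2)·(2.2) + (0.2)·(0.2)) / 4 = 6.8/4 = 1.7
  s[X,Y] = ((-0.8)·(-0.8) + (-0.8)·(1.2) + (-0.8)·(-0.8) + (2.2)·(0.2) + (0.2)·(0.2)) / 4 = 0.8/4 = 0.2
  s[X,Z] = ((-0.8)·(0.8) + (-0.8)·(-1.2) + (-0.8)·(-1.2) + (2.2)·(3.8) + (0.2)·(-2.2)) / 4 = 9.2/4 = 2.3
  s[Y,Y] = ((-0.8)·(-0.8) + (1.2)·(1.2) + (-0.8)·(-0.8) + (0.2)·(0.2) + (0.2)·(0.2)) / 4 = 2.8/4 = 0.7
  s[Y,Z] = ((-0.8)·(0.8) + (1.2)·(-1.2) + (-0.8)·(-1.2) + (0.2)·(3.8) + (0.2)·(-2.2)) / 4 = -0.8/4 = -0.2
  s[Z,Z] = ((0.8)·(0.8) + (-1.2)·(-1.2) + (-1.2)·(-1.2) + (3.8)·(3.8) + (-2.2)·(-2.2)) / 4 = 22.8/4 = 5.7
  Sample standard deviations s_i = √(s[i,i]):
  s(X) = √(1.7) = 1.3038
  s(Y) = √(0.7) = 0.8367
  s(Z) = √(5.7) = 2.3875

Step 3 — r_{ij} = s_{ij} / (s_i · s_j):
  r[X,X] = 1 (diagonal).
  r[X,Y] = 0.2 / (1.3038 · 0.8367) = 0.2 / 1.0909 = 0.1833
  r[X,Z] = 2.3 / (1.3038 · 2.3875) = 2.3 / 3.1129 = 0.7389
  r[Y,Y] = 1 (diagonal).
  r[Y,Z] = -0.2 / (0.8367 · 2.3875) = -0.2 / 1.9975 = -0.1001
  r[Z,Z] = 1 (diagonal).

R is symmetric with unit diagonal. Assembling:

R = [[1, 0.1833, 0.7389],
 [0.1833, 1, -0.1001],
 [0.7389, -0.1001, 1]]


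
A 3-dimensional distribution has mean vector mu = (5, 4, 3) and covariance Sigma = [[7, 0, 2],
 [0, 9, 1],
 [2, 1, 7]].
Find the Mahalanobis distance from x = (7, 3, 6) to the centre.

Step 1 — centre the observation: (x - mu) = (2, -1, 3).

Step 2 — invert Sigma (cofactor / det for 3×3, or solve directly):
  Sigma^{-1} = [[0.1558, 0.005, -0.0452],
 [0.005, 0.1131, -0.0176],
 [-0.0452, -0.0176, 0.1583]].

Step 3 — form the quadratic (x - mu)^T · Sigma^{-1} · (x - mu):
  Sigma^{-1} · (x - mu) = (0.1709, -0.1558, 0.402).
  (x - mu)^T · [Sigma^{-1} · (x - mu)] = (2)·(0.1709) + (-1)·(-0.1558) + (3)·(0.402) = 1.7035.

Step 4 — take square root: d = √(1.7035) ≈ 1.3052.

d(x, mu) = √(1.7035) ≈ 1.3052


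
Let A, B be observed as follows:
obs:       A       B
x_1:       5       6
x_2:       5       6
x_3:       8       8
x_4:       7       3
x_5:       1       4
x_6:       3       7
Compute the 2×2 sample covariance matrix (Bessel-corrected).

Step 1 — column means:
  mean(A) = (5 + 5 + 8 + 7 + 1 + 3) / 6 = 29/6 = 4.8333
  mean(B) = (6 + 6 + 8 + 3 + 4 + 7) / 6 = 34/6 = 5.6667

Step 2 — sample covariance S[i,j] = (1/(n-1)) · Σ_k (x_{k,i} - mean_i) · (x_{k,j} - mean_j), with n-1 = 5.
  S[A,A] = ((0.1667)·(0.1667) + (0.1667)·(0.1667) + (3.1667)·(3.1667) + (2.1667)·(2.1667) + (-3.8333)·(-3.8333) + (-1.8333)·(-1.8333)) / 5 = 32.8333/5 = 6.5667
  S[A,B] = ((0.1667)·(0.3333) + (0.1667)·(0.3333) + (3.1667)·(2.3333) + (2.1667)·(-2.6667) + (-3.8333)·(-1.6667) + (-1.8333)·(1.3333)) / 5 = 5.6667/5 = 1.1333
  S[B,B] = ((0.3333)·(0.3333) + (0.3333)·(0.3333) + (2.3333)·(2.3333) + (-2.6667)·(-2.6667) + (-1.6667)·(-1.6667) + (1.3333)·(1.3333)) / 5 = 17.3333/5 = 3.4667

S is symmetric (S[j,i] = S[i,j]). Assembling:

S = [[6.5667, 1.1333],
 [1.1333, 3.4667]]


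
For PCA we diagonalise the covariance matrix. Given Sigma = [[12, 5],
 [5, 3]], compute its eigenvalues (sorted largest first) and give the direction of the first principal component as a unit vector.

Step 1 — characteristic polynomial of 2×2 Sigma:
  det(Sigma - λI) = λ² - trace · λ + det = 0.
  trace = 12 + 3 = 15, det = 12·3 - (5)² = 11.
Step 2 — discriminant:
  Δ = trace² - 4·det = 225 - 44 = 181.
Step 3 — eigenvalues:
  λ = (trace ± √Δ)/2 = (15 ± 13.4536)/2,
  λ_1 = 14.2268,  λ_2 = 0.7732.

Step 4 — unit eigenvector for λ_1: solve (Sigma - λ_1 I)v = 0. First row:
  (12 - 14.2268)·v_x + (5)·v_y = 0, i.e. (-2.2268)·v_x + (5)·v_y = 0,
  so v ∝ (b, λ_1 - a) = (5, 2.2268) = u.
  ||u|| = √((5)² + (2.2268)²) = √(29.9587) ≈ 5.4735,
  v_1 = u/||u|| ≈ (0.9135, 0.4068) (||v_1|| = 1).

λ_1 = 14.2268,  λ_2 = 0.7732;  v_1 ≈ (0.9135, 0.4068)


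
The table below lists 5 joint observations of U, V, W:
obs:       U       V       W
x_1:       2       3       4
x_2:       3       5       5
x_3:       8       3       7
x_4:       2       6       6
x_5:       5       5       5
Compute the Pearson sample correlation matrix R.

Step 1 — column means:
  mean(U) = (2 + 3 + 8 + 2 + 5) / 5 = 20/5 = 4
  mean(V) = (3 + 5 + 3 + 6 + 5) / 5 = 22/5 = 4.4
  mean(W) = (4 + 5 + 7 + 6 + 5) / 5 = 27/5 = 5.4

Step 2 — sample variances and covariances s[i,j] = (1/(n-1)) · Σ_k (x_{k,i} - mean_i) · (x_{k,j} - mean_j), with n-1 = 4:
  s[U,U] = ((-2)·(-2) + (-1)·(-1) + (4)·(4) + (-2)·(-2) + (1)·(1)) / 4 = 26/4 = 6.5
  s[U,V] = ((-2)·(-1.4) + (-1)·(0.6) + (4)·(-1.4) + (-2)·(1.6) + (1)·(0.6)) / 4 = -6/4 = -1.5
  s[U,W] = ((-2)·(-1.4) + (-1)·(-0.4) + (4)·(1.6) + (-2)·(0.6) + (1)·(-0.4)) / 4 = 8/4 = 2
  s[V,V] = ((-1.4)·(-1.4) + (0.6)·(0.6) + (-1.4)·(-1.4) + (1.6)·(1.6) + (0.6)·(0.6)) / 4 = 7.2/4 = 1.8
  s[V,W] = ((-1.4)·(-1.4) + (0.6)·(-0.4) + (-1.4)·(1.6) + (1.6)·(0.6) + (0.6)·(-0.4)) / 4 = 0.2/4 = 0.05
  s[W,W] = ((-1.4)·(-1.4) + (-0.4)·(-0.4) + (1.6)·(1.6) + (0.6)·(0.6) + (-0.4)·(-0.4)) / 4 = 5.2/4 = 1.3
  Sample standard deviations s_i = √(s[i,i]):
  s(U) = √(6.5) = 2.5495
  s(V) = √(1.8) = 1.3416
  s(W) = √(1.3) = 1.1402

Step 3 — r_{ij} = s_{ij} / (s_i · s_j):
  r[U,U] = 1 (diagonal).
  r[U,V] = -1.5 / (2.5495 · 1.3416) = -1.5 / 3.4205 = -0.4385
  r[U,W] = 2 / (2.5495 · 1.1402) = 2 / 2.9069 = 0.688
  r[V,V] = 1 (diagonal).
  r[V,W] = 0.05 / (1.3416 · 1.1402) = 0.05 / 1.5297 = 0.0327
  r[W,W] = 1 (diagonal).

R is symmetric with unit diagonal. Assembling:

R = [[1, -0.4385, 0.688],
 [-0.4385, 1, 0.0327],
 [0.688, 0.0327, 1]]


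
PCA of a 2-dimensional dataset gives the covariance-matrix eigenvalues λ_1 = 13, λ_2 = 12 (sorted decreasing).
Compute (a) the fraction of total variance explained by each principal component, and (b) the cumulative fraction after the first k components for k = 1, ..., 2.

Step 1 — total variance = trace(Sigma) = Σ λ_i = 13 + 12 = 25.

Step 2 — fraction explained by component i = λ_i / Σ λ:
  PC1: 13/25 = 0.52
  PC2: 12/25 = 0.48

Step 3 — cumulative fraction after k components = (λ_1 + ... + λ_k) / Σ λ:
  k = 1: 13/25 = 0.52
  k = 2: (13 + 12)/25 = 25/25 = 1

Summary (fraction, with percent):

explained: PC1 0.52 (52%), PC2 0.48 (48%);  cumulative: 0.52, 1


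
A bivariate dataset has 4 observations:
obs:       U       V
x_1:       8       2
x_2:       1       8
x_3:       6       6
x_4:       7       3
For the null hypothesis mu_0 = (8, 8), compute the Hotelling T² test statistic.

Step 1 — sample mean vector:
  mean(U) = (8 + 1 + 6 + 7) / 4 = 22/4 = 5.5
  mean(V) = (2 + 8 + 6 + 3) / 4 = 19/4 = 4.75
  x̄ = (5.5, 4.75),  deviation x̄ - mu_0 = (5.5, 4.75) - (8, 8) = (-2.5, -3.25).

Step 2 — sample covariance matrix, S[i,j] = (1/(n-1)) · Σ_k (x_{k,i} - mean_i) · (x_{k,j} - mean_j), divisor n-1 = 3:
  S[U,U] = ((2.5)·(2.5) + (-4.5)·(-4.5) + (0.5)·(0.5) + (1.5)·(1.5)) / 3 = 29/3 = 9.6667
  S[U,V] = ((2.5)·(-2.75) + (-4.5)·(3.25) + (0.5)·(1.25) + (1.5)·(-1.75)) / 3 = -23.5/3 = -7.8333
  S[V,V] = ((-2.75)·(-2.75) + (3.25)·(3.25) + (1.25)·(1.25) + (-1.75)·(-1.75)) / 3 = 22.75/3 = 7.5833
  S = [[9.6667, -7.8333],
 [-7.8333, 7.5833]].

Step 3 — invert S. det(S) = 9.6667·7.5833 - (-7.8333)² = 11.9444.
  S^{-1} = (1/det) · [[d, -b], [-b, a]] = [[0.6349, 0.6558],
 [0.6558, 0.8093]].

Step 4 — quadratic form (x̄ - mu_0)^T · S^{-1} · (x̄ - mu_0):
  S^{-1} · (x̄ - mu_0) = (-3.7186, -4.2698),
  (x̄ - mu_0)^T · [...] = (-2.5)·(-3.7186) + (-3.25)·(-4.2698) = 23.1733.

Step 5 — scale by n: T² = 4 · 23.1733 = 92.693.

T² ≈ 92.693


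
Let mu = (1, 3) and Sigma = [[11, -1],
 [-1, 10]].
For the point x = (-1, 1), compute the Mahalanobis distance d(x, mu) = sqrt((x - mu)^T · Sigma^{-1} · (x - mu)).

Step 1 — centre the observation: (x - mu) = (-2, -2).

Step 2 — invert Sigma. det(Sigma) = 11·10 - (-1)² = 109.
  Sigma^{-1} = (1/det) · [[d, -b], [-b, a]] = [[0.0917, 0.0092],
 [0.0092, 0.1009]].

Step 3 — form the quadratic (x - mu)^T · Sigma^{-1} · (x - mu):
  Sigma^{-1} · (x - mu) = (-0.2018, -0.2202).
  (x - mu)^T · [Sigma^{-1} · (x - mu)] = (-2)·(-0.2018) + (-2)·(-0.2202) = 0.844.

Step 4 — take square root: d = √(0.844) ≈ 0.9187.

d(x, mu) = √(0.844) ≈ 0.9187


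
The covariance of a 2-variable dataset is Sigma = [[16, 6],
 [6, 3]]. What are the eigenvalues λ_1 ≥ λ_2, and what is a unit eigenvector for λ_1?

Step 1 — characteristic polynomial of 2×2 Sigma:
  det(Sigma - λI) = λ² - trace · λ + det = 0.
  trace = 16 + 3 = 19, det = 16·3 - (6)² = 12.
Step 2 — discriminant:
  Δ = trace² - 4·det = 361 - 48 = 313.
Step 3 — eigenvalues:
  λ = (trace ± √Δ)/2 = (19 ± 17.6918)/2,
  λ_1 = 18.3459,  λ_2 = 0.6541.

Step 4 — unit eigenvector for λ_1: solve (Sigma - λ_1 I)v = 0. First row:
  (16 - 18.3459)·v_x + (6)·v_y = 0, i.e. (-2.3459)·v_x + (6)·v_y = 0,
  so v ∝ (b, λ_1 - a) = (6, 2.3459) = u.
  ||u|| = √((6)² + (2.3459)²) = √(41.5033) ≈ 6.4423,
  v_1 = u/||u|| ≈ (0.9313, 0.3641) (||v_1|| = 1).

λ_1 = 18.3459,  λ_2 = 0.6541;  v_1 ≈ (0.9313, 0.3641)


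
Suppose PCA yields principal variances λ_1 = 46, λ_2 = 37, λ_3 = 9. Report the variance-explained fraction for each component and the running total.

Step 1 — total variance = trace(Sigma) = Σ λ_i = 46 + 37 + 9 = 92.

Step 2 — fraction explained by component i = λ_i / Σ λ:
  PC1: 46/92 = 0.5
  PC2: 37/92 = 0.4022
  PC3: 9/92 = 0.0978

Step 3 — cumulative fraction after k components = (λ_1 + ... + λ_k) / Σ λ:
  k = 1: 46/92 = 0.5
  k = 2: (46 + 37)/92 = 83/92 = 0.9022
  k = 3: (46 + 37 + 9)/92 = 92/92 = 1

Summary (fraction, with percent):

explained: PC1 0.5 (50%), PC2 0.4022 (40.22%), PC3 0.0978 (9.78%);  cumulative: 0.5, 0.9022, 1


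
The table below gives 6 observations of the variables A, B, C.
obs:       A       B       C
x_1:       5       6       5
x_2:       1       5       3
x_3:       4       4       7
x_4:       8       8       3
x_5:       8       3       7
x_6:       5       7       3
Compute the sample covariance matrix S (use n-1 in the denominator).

Step 1 — column means:
  mean(A) = (5 + 1 + 4 + 8 + 8 + 5) / 6 = 31/6 = 5.1667
  mean(B) = (6 + 5 + 4 + 8 + 3 + 7) / 6 = 33/6 = 5.5
  mean(C) = (5 + 3 + 7 + 3 + 7 + 3) / 6 = 28/6 = 4.6667

Step 2 — sample covariance S[i,j] = (1/(n-1)) · Σ_k (x_{k,i} - mean_i) · (x_{k,j} - mean_j), with n-1 = 5.
  S[A,A] = ((-0.1667)·(-0.1667) + (-4.1667)·(-4.1667) + (-1.1667)·(-1.1667) + (2.8333)·(2.8333) + (2.8333)·(2.8333) + (-0.1667)·(-0.1667)) / 5 = 34.8333/5 = 6.9667
  S[A,B] = ((-0.1667)·(0.5) + (-4.1667)·(-0.5) + (-1.1667)·(-1.5) + (2.8333)·(2.5) + (2.8333)·(-2.5) + (-0.1667)·(1.5)) / 5 = 3.5/5 = 0.7
  S[A,C] = ((-0.1667)·(0.3333) + (-4.1667)·(-1.6667) + (-1.1667)·(2.3333) + (2.8333)·(-1.6667) + (2.8333)·(2.3333) + (-0.1667)·(-1.6667)) / 5 = 6.3333/5 = 1.2667
  S[B,B] = ((0.5)·(0.5) + (-0.5)·(-0.5) + (-1.5)·(-1.5) + (2.5)·(2.5) + (-2.5)·(-2.5) + (1.5)·(1.5)) / 5 = 17.5/5 = 3.5
  S[B,C] = ((0.5)·(0.3333) + (-0.5)·(-1.6667) + (-1.5)·(2.3333) + (2.5)·(-1.6667) + (-2.5)·(2.3333) + (1.5)·(-1.6667)) / 5 = -15/5 = -3
  S[C,C] = ((0.3333)·(0.3333) + (-1.6667)·(-1.6667) + (2.3333)·(2.3333) + (-1.6667)·(-1.6667) + (2.3333)·(2.3333) + (-1.6667)·(-1.6667)) / 5 = 19.3333/5 = 3.8667

S is symmetric (S[j,i] = S[i,j]). Assembling:

S = [[6.9667, 0.7, 1.2667],
 [0.7, 3.5, -3],
 [1.2667, -3, 3.8667]]


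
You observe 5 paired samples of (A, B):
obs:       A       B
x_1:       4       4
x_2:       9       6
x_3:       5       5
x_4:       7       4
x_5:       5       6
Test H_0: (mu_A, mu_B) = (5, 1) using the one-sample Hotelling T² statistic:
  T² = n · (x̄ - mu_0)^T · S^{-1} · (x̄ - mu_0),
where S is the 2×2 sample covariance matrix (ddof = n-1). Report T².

Step 1 — sample mean vector:
  mean(A) = (4 + 9 + 5 + 7 + 5) / 5 = 30/5 = 6
  mean(B) = (4 + 6 + 5 + 4 + 6) / 5 = 25/5 = 5
  x̄ = (6, 5),  deviation x̄ - mu_0 = (6, 5) - (5, 1) = (1, 4).

Step 2 — sample covariance matrix, S[i,j] = (1/(n-1)) · Σ_k (x_{k,i} - mean_i) · (x_{k,j} - mean_j), divisor n-1 = 4:
  S[A,A] = ((-2)·(-2) + (3)·(3) + (-1)·(-1) + (1)·(1) + (-1)·(-1)) / 4 = 16/4 = 4
  S[A,B] = ((-2)·(-1) + (3)·(1) + (-1)·(0) + (1)·(-1) + (-1)·(1)) / 4 = 3/4 = 0.75
  S[B,B] = ((-1)·(-1) + (1)·(1) + (0)·(0) + (-1)·(-1) + (1)·(1)) / 4 = 4/4 = 1
  S = [[4, 0.75],
 [0.75, 1]].

Step 3 — invert S. det(S) = 4·1 - (0.75)² = 3.4375.
  S^{-1} = (1/det) · [[d, -b], [-b, a]] = [[0.2909, -0.2182],
 [-0.2182, 1.1636]].

Step 4 — quadratic form (x̄ - mu_0)^T · S^{-1} · (x̄ - mu_0):
  S^{-1} · (x̄ - mu_0) = (-0.5818, 4.4364),
  (x̄ - mu_0)^T · [...] = (1)·(-0.5818) + (4)·(4.4364) = 17.1636.

Step 5 — scale by n: T² = 5 · 17.1636 = 85.8182.

T² ≈ 85.8182


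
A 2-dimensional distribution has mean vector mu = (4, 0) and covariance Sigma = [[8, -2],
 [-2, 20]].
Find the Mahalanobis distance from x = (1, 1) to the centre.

Step 1 — centre the observation: (x - mu) = (-3, 1).

Step 2 — invert Sigma. det(Sigma) = 8·20 - (-2)² = 156.
  Sigma^{-1} = (1/det) · [[d, -b], [-b, a]] = [[0.1282, 0.0128],
 [0.0128, 0.0513]].

Step 3 — form the quadratic (x - mu)^T · Sigma^{-1} · (x - mu):
  Sigma^{-1} · (x - mu) = (-0.3718, 0.0128).
  (x - mu)^T · [Sigma^{-1} · (x - mu)] = (-3)·(-0.3718) + (1)·(0.0128) = 1.1282.

Step 4 — take square root: d = √(1.1282) ≈ 1.0622.

d(x, mu) = √(1.1282) ≈ 1.0622


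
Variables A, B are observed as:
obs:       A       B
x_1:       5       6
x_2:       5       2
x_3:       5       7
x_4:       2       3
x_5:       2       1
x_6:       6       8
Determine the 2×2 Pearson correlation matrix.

Step 1 — column means:
  mean(A) = (5 + 5 + 5 + 2 + 2 + 6) / 6 = 25/6 = 4.1667
  mean(B) = (6 + 2 + 7 + 3 + 1 + 8) / 6 = 27/6 = 4.5

Step 2 — sample variances and covariances s[i,j] = (1/(n-1)) · Σ_k (x_{k,i} - mean_i) · (x_{k,j} - mean_j), with n-1 = 5:
  s[A,A] = ((0.8333)·(0.8333) + (0.8333)·(0.8333) + (0.8333)·(0.8333) + (-2.1667)·(-2.1667) + (-2.1667)·(-2.1667) + (1.8333)·(1.8333)) / 5 = 14.8333/5 = 2.9667
  s[A,B] = ((0.8333)·(1.5) + (0.8333)·(-2.5) + (0.8333)·(2.5) + (-2.1667)·(-1.5) + (-2.1667)·(-3.5) + (1.8333)·(3.5)) / 5 = 18.5/5 = 3.7
  s[B,B] = ((1.5)·(1.5) + (-2.5)·(-2.5) + (2.5)·(2.5) + (-1.5)·(-1.5) + (-3.5)·(-3.5) + (3.5)·(3.5)) / 5 = 41.5/5 = 8.3
  Sample standard deviations s_i = √(s[i,i]):
  s(A) = √(2.9667) = 1.7224
  s(B) = √(8.3) = 2.881

Step 3 — r_{ij} = s_{ij} / (s_i · s_j):
  r[A,A] = 1 (diagonal).
  r[A,B] = 3.7 / (1.7224 · 2.881) = 3.7 / 4.9622 = 0.7456
  r[B,B] = 1 (diagonal).

R is symmetric with unit diagonal. Assembling:

R = [[1, 0.7456],
 [0.7456, 1]]


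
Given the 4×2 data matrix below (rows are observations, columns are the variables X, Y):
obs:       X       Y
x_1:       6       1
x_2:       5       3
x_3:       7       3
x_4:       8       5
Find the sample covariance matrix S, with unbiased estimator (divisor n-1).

Step 1 — column means:
  mean(X) = (6 + 5 + 7 + 8) / 4 = 26/4 = 6.5
  mean(Y) = (1 + 3 + 3 + 5) / 4 = 12/4 = 3

Step 2 — sample covariance S[i,j] = (1/(n-1)) · Σ_k (x_{k,i} - mean_i) · (x_{k,j} - mean_j), with n-1 = 3.
  S[X,X] = ((-0.5)·(-0.5) + (-1.5)·(-1.5) + (0.5)·(0.5) + (1.5)·(1.5)) / 3 = 5/3 = 1.6667
  S[X,Y] = ((-0.5)·(-2) + (-1.5)·(0) + (0.5)·(0) + (1.5)·(2)) / 3 = 4/3 = 1.3333
  S[Y,Y] = ((-2)·(-2) + (0)·(0) + (0)·(0) + (2)·(2)) / 3 = 8/3 = 2.6667

S is symmetric (S[j,i] = S[i,j]). Assembling:

S = [[1.6667, 1.3333],
 [1.3333, 2.6667]]


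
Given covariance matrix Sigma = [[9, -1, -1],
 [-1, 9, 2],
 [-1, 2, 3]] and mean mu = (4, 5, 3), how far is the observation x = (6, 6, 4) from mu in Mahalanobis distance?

Step 1 — centre the observation: (x - mu) = (2, 1, 1).

Step 2 — invert Sigma (cofactor / det for 3×3, or solve directly):
  Sigma^{-1} = [[0.1156, 0.005, 0.0352],
 [0.005, 0.1307, -0.0854],
 [0.0352, -0.0854, 0.402]].

Step 3 — form the quadratic (x - mu)^T · Sigma^{-1} · (x - mu):
  Sigma^{-1} · (x - mu) = (0.2714, 0.0553, 0.3869).
  (x - mu)^T · [Sigma^{-1} · (x - mu)] = (2)·(0.2714) + (1)·(0.0553) + (1)·(0.3869) = 0.9849.

Step 4 — take square root: d = √(0.9849) ≈ 0.9924.

d(x, mu) = √(0.9849) ≈ 0.9924


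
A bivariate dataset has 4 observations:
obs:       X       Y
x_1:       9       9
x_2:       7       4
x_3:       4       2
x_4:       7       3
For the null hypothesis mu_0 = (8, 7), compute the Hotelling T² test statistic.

Step 1 — sample mean vector:
  mean(X) = (9 + 7 + 4 + 7) / 4 = 27/4 = 6.75
  mean(Y) = (9 + 4 + 2 + 3) / 4 = 18/4 = 4.5
  x̄ = (6.75, 4.5),  deviation x̄ - mu_0 = (6.75, 4.5) - (8, 7) = (-1.25, -2.5).

Step 2 — sample covariance matrix, S[i,j] = (1/(n-1)) · Σ_k (x_{k,i} - mean_i) · (x_{k,j} - mean_j), divisor n-1 = 3:
  S[X,X] = ((2.25)·(2.25) + (0.25)·(0.25) + (-2.75)·(-2.75) + (0.25)·(0.25)) / 3 = 12.75/3 = 4.25
  S[X,Y] = ((2.25)·(4.5) + (0.25)·(-0.5) + (-2.75)·(-2.5) + (0.25)·(-1.5)) / 3 = 16.5/3 = 5.5
  S[Y,Y] = ((4.5)·(4.5) + (-0.5)·(-0.5) + (-2.5)·(-2.5) + (-1.5)·(-1.5)) / 3 = 29/3 = 9.6667
  S = [[4.25, 5.5],
 [5.5, 9.6667]].

Step 3 — invert S. det(S) = 4.25·9.6667 - (5.5)² = 10.8333.
  S^{-1} = (1/det) · [[d, -b], [-b, a]] = [[0.8923, -0.5077],
 [-0.5077, 0.3923]].

Step 4 — quadratic form (x̄ - mu_0)^T · S^{-1} · (x̄ - mu_0):
  S^{-1} · (x̄ - mu_0) = (0.1538, -0.3462),
  (x̄ - mu_0)^T · [...] = (-1.25)·(0.1538) + (-2.5)·(-0.3462) = 0.6731.

Step 5 — scale by n: T² = 4 · 0.6731 = 2.6923.

T² ≈ 2.6923


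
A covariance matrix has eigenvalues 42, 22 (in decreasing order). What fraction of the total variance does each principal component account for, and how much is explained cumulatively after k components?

Step 1 — total variance = trace(Sigma) = Σ λ_i = 42 + 22 = 64.

Step 2 — fraction explained by component i = λ_i / Σ λ:
  PC1: 42/64 = 0.6562
  PC2: 22/64 = 0.3438

Step 3 — cumulative fraction after k components = (λ_1 + ... + λ_k) / Σ λ:
  k = 1: 42/64 = 0.6562
  k = 2: (42 + 22)/64 = 64/64 = 1

Summary (fraction, with percent):

explained: PC1 0.6562 (65.62%), PC2 0.3438 (34.38%);  cumulative: 0.6562, 1


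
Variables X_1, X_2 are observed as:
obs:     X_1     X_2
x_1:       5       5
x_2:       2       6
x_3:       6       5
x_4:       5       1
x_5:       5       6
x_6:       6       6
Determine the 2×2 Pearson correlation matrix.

Step 1 — column means:
  mean(X_1) = (5 + 2 + 6 + 5 + 5 + 6) / 6 = 29/6 = 4.8333
  mean(X_2) = (5 + 6 + 5 + 1 + 6 + 6) / 6 = 29/6 = 4.8333

Step 2 — sample variances and covariances s[i,j] = (1/(n-1)) · Σ_k (x_{k,i} - mean_i) · (x_{k,j} - mean_j), with n-1 = 5:
  s[X_1,X_1] = ((0.1667)·(0.1667) + (-2.8333)·(-2.8333) + (1.1667)·(1.1667) + (0.1667)·(0.1667) + (0.1667)·(0.1667) + (1.1667)·(1.1667)) / 5 = 10.8333/5 = 2.1667
  s[X_1,X_2] = ((0.1667)·(0.1667) + (-2.8333)·(1.1667) + (1.1667)·(0.1667) + (0.1667)·(-3.8333) + (0.1667)·(1.1667) + (1.1667)·(1.1667)) / 5 = -2.1667/5 = -0.4333
  s[X_2,X_2] = ((0.1667)·(0.1667) + (1.1667)·(1.1667) + (0.1667)·(0.1667) + (-3.8333)·(-3.8333) + (1.1667)·(1.1667) + (1.1667)·(1.1667)) / 5 = 18.8333/5 = 3.7667
  Sample standard deviations s_i = √(s[i,i]):
  s(X_1) = √(2.1667) = 1.472
  s(X_2) = √(3.7667) = 1.9408

Step 3 — r_{ij} = s_{ij} / (s_i · s_j):
  r[X_1,X_1] = 1 (diagonal).
  r[X_1,X_2] = -0.4333 / (1.472 · 1.9408) = -0.4333 / 2.8568 = -0.1517
  r[X_2,X_2] = 1 (diagonal).

R is symmetric with unit diagonal. Assembling:

R = [[1, -0.1517],
 [-0.1517, 1]]


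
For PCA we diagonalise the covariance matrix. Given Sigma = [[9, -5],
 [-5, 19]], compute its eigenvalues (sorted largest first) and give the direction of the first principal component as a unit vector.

Step 1 — characteristic polynomial of 2×2 Sigma:
  det(Sigma - λI) = λ² - trace · λ + det = 0.
  trace = 9 + 19 = 28, det = 9·19 - (-5)² = 146.
Step 2 — discriminant:
  Δ = trace² - 4·det = 784 - 584 = 200.
Step 3 — eigenvalues:
  λ = (trace ± √Δ)/2 = (28 ± 14.1421)/2,
  λ_1 = 21.0711,  λ_2 = 6.9289.

Step 4 — unit eigenvector for λ_1: solve (Sigma - λ_1 I)v = 0. First row:
  (9 - 21.0711)·v_x + (-5)·v_y = 0, i.e. (-12.0711)·v_x + (-5)·v_y = 0,
  so v ∝ (b, λ_1 - a) = (-5, 12.0711); multiply by -1 so the first entry is positive: u = (5, -12.0711).
  ||u|| = √((5)² + (-12.0711)²) = √(170.7107) ≈ 13.0656,
  v_1 = u/||u|| ≈ (0.3827, -0.9239) (||v_1|| = 1).

λ_1 = 21.0711,  λ_2 = 6.9289;  v_1 ≈ (0.3827, -0.9239)


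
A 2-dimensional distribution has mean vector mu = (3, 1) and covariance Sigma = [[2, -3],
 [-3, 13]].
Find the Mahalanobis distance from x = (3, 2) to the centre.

Step 1 — centre the observation: (x - mu) = (0, 1).

Step 2 — invert Sigma. det(Sigma) = 2·13 - (-3)² = 17.
  Sigma^{-1} = (1/det) · [[d, -b], [-b, a]] = [[0.7647, 0.1765],
 [0.1765, 0.1176]].

Step 3 — form the quadratic (x - mu)^T · Sigma^{-1} · (x - mu):
  Sigma^{-1} · (x - mu) = (0.1765, 0.1176).
  (x - mu)^T · [Sigma^{-1} · (x - mu)] = (0)·(0.1765) + (1)·(0.1176) = 0.1176.

Step 4 — take square root: d = √(0.1176) ≈ 0.343.

d(x, mu) = √(0.1176) ≈ 0.343


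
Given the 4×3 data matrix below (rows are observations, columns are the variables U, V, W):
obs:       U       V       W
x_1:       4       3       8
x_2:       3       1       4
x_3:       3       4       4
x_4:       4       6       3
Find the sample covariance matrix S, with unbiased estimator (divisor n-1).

Step 1 — column means:
  mean(U) = (4 + 3 + 3 + 4) / 4 = 14/4 = 3.5
  mean(V) = (3 + 1 + 4 + 6) / 4 = 14/4 = 3.5
  mean(W) = (8 + 4 + 4 + 3) / 4 = 19/4 = 4.75

Step 2 — sample covariance S[i,j] = (1/(n-1)) · Σ_k (x_{k,i} - mean_i) · (x_{k,j} - mean_j), with n-1 = 3.
  S[U,U] = ((0.5)·(0.5) + (-0.5)·(-0.5) + (-0.5)·(-0.5) + (0.5)·(0.5)) / 3 = 1/3 = 0.3333
  S[U,V] = ((0.5)·(-0.5) + (-0.5)·(-2.5) + (-0.5)·(0.5) + (0.5)·(2.5)) / 3 = 2/3 = 0.6667
  S[U,W] = ((0.5)·(3.25) + (-0.5)·(-0.75) + (-0.5)·(-0.75) + (0.5)·(-1.75)) / 3 = 1.5/3 = 0.5
  S[V,V] = ((-0.5)·(-0.5) + (-2.5)·(-2.5) + (0.5)·(0.5) + (2.5)·(2.5)) / 3 = 13/3 = 4.3333
  S[V,W] = ((-0.5)·(3.25) + (-2.5)·(-0.75) + (0.5)·(-0.75) + (2.5)·(-1.75)) / 3 = -4.5/3 = -1.5
  S[W,W] = ((3.25)·(3.25) + (-0.75)·(-0.75) + (-0.75)·(-0.75) + (-1.75)·(-1.75)) / 3 = 14.75/3 = 4.9167

S is symmetric (S[j,i] = S[i,j]). Assembling:

S = [[0.3333, 0.6667, 0.5],
 [0.6667, 4.3333, -1.5],
 [0.5, -1.5, 4.9167]]


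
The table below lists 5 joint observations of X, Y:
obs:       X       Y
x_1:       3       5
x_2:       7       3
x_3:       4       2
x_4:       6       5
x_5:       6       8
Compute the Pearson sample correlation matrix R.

Step 1 — column means:
  mean(X) = (3 + 7 + 4 + 6 + 6) / 5 = 26/5 = 5.2
  mean(Y) = (5 + 3 + 2 + 5 + 8) / 5 = 23/5 = 4.6

Step 2 — sample variances and covariances s[i,j] = (1/(n-1)) · Σ_k (x_{k,i} - mean_i) · (x_{k,j} - mean_j), with n-1 = 4:
  s[X,X] = ((-2.2)·(-2.2) + (1.8)·(1.8) + (-1.2)·(-1.2) + (0.8)·(0.8) + (0.8)·(0.8)) / 4 = 10.8/4 = 2.7
  s[X,Y] = ((-2.2)·(0.4) + (1.8)·(-1.6) + (-1.2)·(-2.6) + (0.8)·(0.4) + (0.8)·(3.4)) / 4 = 2.4/4 = 0.6
  s[Y,Y] = ((0.4)·(0.4) + (-1.6)·(-1.6) + (-2.6)·(-2.6) + (0.4)·(0.4) + (3.4)·(3.4)) / 4 = 21.2/4 = 5.3
  Sample standard deviations s_i = √(s[i,i]):
  s(X) = √(2.7) = 1.6432
  s(Y) = √(5.3) = 2.3022

Step 3 — r_{ij} = s_{ij} / (s_i · s_j):
  r[X,X] = 1 (diagonal).
  r[X,Y] = 0.6 / (1.6432 · 2.3022) = 0.6 / 3.7829 = 0.1586
  r[Y,Y] = 1 (diagonal).

R is symmetric with unit diagonal. Assembling:

R = [[1, 0.1586],
 [0.1586, 1]]


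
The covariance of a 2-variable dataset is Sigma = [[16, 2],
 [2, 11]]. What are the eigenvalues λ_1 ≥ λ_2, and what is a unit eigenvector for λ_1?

Step 1 — characteristic polynomial of 2×2 Sigma:
  det(Sigma - λI) = λ² - trace · λ + det = 0.
  trace = 16 + 11 = 27, det = 16·11 - (2)² = 172.
Step 2 — discriminant:
  Δ = trace² - 4·det = 729 - 688 = 41.
Step 3 — eigenvalues:
  λ = (trace ± √Δ)/2 = (27 ± 6.4031)/2,
  λ_1 = 16.7016,  λ_2 = 10.2984.

Step 4 — unit eigenvector for λ_1: solve (Sigma - λ_1 I)v = 0. First row:
  (16 - 16.7016)·v_x + (2)·v_y = 0, i.e. (-0.7016)·v_x + (2)·v_y = 0,
  so v ∝ (b, λ_1 - a) = (2, 0.7016) = u.
  ||u|| = √((2)² + (0.7016)²) = √(4.4922) ≈ 2.1195,
  v_1 = u/||u|| ≈ (0.9436, 0.331) (||v_1|| = 1).

λ_1 = 16.7016,  λ_2 = 10.2984;  v_1 ≈ (0.9436, 0.331)


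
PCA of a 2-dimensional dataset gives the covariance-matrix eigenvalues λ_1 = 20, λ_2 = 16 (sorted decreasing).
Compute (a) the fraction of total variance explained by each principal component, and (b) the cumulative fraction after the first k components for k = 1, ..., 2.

Step 1 — total variance = trace(Sigma) = Σ λ_i = 20 + 16 = 36.

Step 2 — fraction explained by component i = λ_i / Σ λ:
  PC1: 20/36 = 0.5556
  PC2: 16/36 = 0.4444

Step 3 — cumulative fraction after k components = (λ_1 + ... + λ_k) / Σ λ:
  k = 1: 20/36 = 0.5556
  k = 2: (20 + 16)/36 = 36/36 = 1

Summary (fraction, with percent):

explained: PC1 0.5556 (55.56%), PC2 0.4444 (44.44%);  cumulative: 0.5556, 1


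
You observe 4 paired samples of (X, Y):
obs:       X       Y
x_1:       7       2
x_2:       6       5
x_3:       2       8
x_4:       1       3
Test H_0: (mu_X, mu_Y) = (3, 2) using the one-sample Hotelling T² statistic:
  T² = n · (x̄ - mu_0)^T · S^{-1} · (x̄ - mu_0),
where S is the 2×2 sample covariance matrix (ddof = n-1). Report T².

Step 1 — sample mean vector:
  mean(X) = (7 + 6 + 2 + 1) / 4 = 16/4 = 4
  mean(Y) = (2 + 5 + 8 + 3) / 4 = 18/4 = 4.5
  x̄ = (4, 4.5),  deviation x̄ - mu_0 = (4, 4.5) - (3, 2) = (1, 2.5).

Step 2 — sample covariance matrix, S[i,j] = (1/(n-1)) · Σ_k (x_{k,i} - mean_i) · (x_{k,j} - mean_j), divisor n-1 = 3:
  S[X,X] = ((3)·(3) + (2)·(2) + (-2)·(-2) + (-3)·(-3)) / 3 = 26/3 = 8.6667
  S[X,Y] = ((3)·(-2.5) + (2)·(0.5) + (-2)·(3.5) + (-3)·(-1.5)) / 3 = -9/3 = -3
  S[Y,Y] = ((-2.5)·(-2.5) + (0.5)·(0.5) + (3.5)·(3.5) + (-1.5)·(-1.5)) / 3 = 21/3 = 7
  S = [[8.6667, -3],
 [-3, 7]].

Step 3 — invert S. det(S) = 8.6667·7 - (-3)² = 51.6667.
  S^{-1} = (1/det) · [[d, -b], [-b, a]] = [[0.1355, 0.0581],
 [0.0581, 0.1677]].

Step 4 — quadratic form (x̄ - mu_0)^T · S^{-1} · (x̄ - mu_0):
  S^{-1} · (x̄ - mu_0) = (0.2806, 0.4774),
  (x̄ - mu_0)^T · [...] = (1)·(0.2806) + (2.5)·(0.4774) = 1.4742.

Step 5 — scale by n: T² = 4 · 1.4742 = 5.8968.

T² ≈ 5.8968


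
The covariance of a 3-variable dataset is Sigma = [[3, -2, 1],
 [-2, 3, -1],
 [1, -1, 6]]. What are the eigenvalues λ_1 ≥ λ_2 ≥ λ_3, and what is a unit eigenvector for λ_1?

Step 1 — characteristic polynomial p(λ) = det(λI - Sigma) = λ³ - tr·λ² + c_1·λ - det, where tr = trace, c_1 = sum of the principal 2×2 minors, det = det(Sigma):
  tr = 3 + 3 + 6 = 12,
  c_1 = (3·3 - (-2)²) + (3·6 - (1)²) + (3·6 - (-1)²) = 5 + 17 + 17 = 39,
  det = 3·(3·6 - (-1)²) - (-2)·((-2)·6 - (-1)·(1)) + (1)·((-2)·(-1) - 3·(1)) = 3·(17) - (-2)·(-11) + (1)·(-1) = 28.
  So p(λ) = λ³ - 12λ² + 39λ - 28.
Step 2 — look for an integer root (rational root theorem: any rational root is an integer divisor of 28). Testing λ = 1:
  p(1) = 1 - 12 + 39 - 28 = 0  ✓
  Dividing out (λ - 1): p(λ) = (λ - 1)(λ² - 11λ + 28).
Step 3 — remaining eigenvalues from the quadratic λ² - 11λ + 28 = 0:
  Δ = 11² - 4·28 = 121 - 112 = 9,  λ = (11 ± √9)/2 = (11 ± 3)/2 = 7 or 4.
  Sorted: λ_1 = 7,  λ_2 = 4,  λ_3 = 1  (check: sum = 12 = tr ✓).

Step 4 — unit eigenvector for λ_1 = 7: v spans the null space of (Sigma - λ_1 I), whose rows are
  r_1 = (-4, -2, 1),  r_2 = (-2, -4, -1),  r_3 = (1, -1, -1).
  v is orthogonal to every row, so take v ∝ r_1 × r_2 = ((-2)·(-1) - (1)·(-4), (1)·(-2) - (-4)·(-1), (-4)·(-4) - (-2)·(-2)) = (6, -6, 12).
  Rescale (divide by 6): u = (1, -1, 2).
  ||u|| = √((1)² + (-1)² + (2)²) = √(6) ≈ 2.4495,  v_1 = u/||u|| ≈ (0.4082, -0.4082, 0.8165) (||v_1|| = 1).

λ_1 = 7,  λ_2 = 4,  λ_3 = 1;  v_1 ≈ (0.4082, -0.4082, 0.8165)


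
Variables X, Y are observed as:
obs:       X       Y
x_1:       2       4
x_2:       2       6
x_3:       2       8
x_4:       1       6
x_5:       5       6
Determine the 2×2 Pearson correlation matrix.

Step 1 — column means:
  mean(X) = (2 + 2 + 2 + 1 + 5) / 5 = 12/5 = 2.4
  mean(Y) = (4 + 6 + 8 + 6 + 6) / 5 = 30/5 = 6

Step 2 — sample variances and covariances s[i,j] = (1/(n-1)) · Σ_k (x_{k,i} - mean_i) · (x_{k,j} - mean_j), with n-1 = 4:
  s[X,X] = ((-0.4)·(-0.4) + (-0.4)·(-0.4) + (-0.4)·(-0.4) + (-1.4)·(-1.4) + (2.6)·(2.6)) / 4 = 9.2/4 = 2.3
  s[X,Y] = ((-0.4)·(-2) + (-0.4)·(0) + (-0.4)·(2) + (-1.4)·(0) + (2.6)·(0)) / 4 = 0/4 = 0
  s[Y,Y] = ((-2)·(-2) + (0)·(0) + (2)·(2) + (0)·(0) + (0)·(0)) / 4 = 8/4 = 2
  Sample standard deviations s_i = √(s[i,i]):
  s(X) = √(2.3) = 1.5166
  s(Y) = √(2) = 1.4142

Step 3 — r_{ij} = s_{ij} / (s_i · s_j):
  r[X,X] = 1 (diagonal).
  r[X,Y] = 0 / (1.5166 · 1.4142) = 0 / 2.1448 = 0
  r[Y,Y] = 1 (diagonal).

R is symmetric with unit diagonal. Assembling:

R = [[1, 0],
 [0, 1]]


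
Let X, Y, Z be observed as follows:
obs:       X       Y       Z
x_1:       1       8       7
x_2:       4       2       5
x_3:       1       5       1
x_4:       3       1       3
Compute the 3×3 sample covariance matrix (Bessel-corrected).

Step 1 — column means:
  mean(X) = (1 + 4 + 1 + 3) / 4 = 9/4 = 2.25
  mean(Y) = (8 + 2 + 5 + 1) / 4 = 16/4 = 4
  mean(Z) = (7 + 5 + 1 + 3) / 4 = 16/4 = 4

Step 2 — sample covariance S[i,j] = (1/(n-1)) · Σ_k (x_{k,i} - mean_i) · (x_{k,j} - mean_j), with n-1 = 3.
  S[X,X] = ((-1.25)·(-1.25) + (1.75)·(1.75) + (-1.25)·(-1.25) + (0.75)·(0.75)) / 3 = 6.75/3 = 2.25
  S[X,Y] = ((-1.25)·(4) + (1.75)·(-2) + (-1.25)·(1) + (0.75)·(-3)) / 3 = -12/3 = -4
  S[X,Z] = ((-1.25)·(3) + (1.75)·(1) + (-1.25)·(-3) + (0.75)·(-1)) / 3 = 1/3 = 0.3333
  S[Y,Y] = ((4)·(4) + (-2)·(-2) + (1)·(1) + (-3)·(-3)) / 3 = 30/3 = 10
  S[Y,Z] = ((4)·(3) + (-2)·(1) + (1)·(-3) + (-3)·(-1)) / 3 = 10/3 = 3.3333
  S[Z,Z] = ((3)·(3) + (1)·(1) + (-3)·(-3) + (-1)·(-1)) / 3 = 20/3 = 6.6667

S is symmetric (S[j,i] = S[i,j]). Assembling:

S = [[2.25, -4, 0.3333],
 [-4, 10, 3.3333],
 [0.3333, 3.3333, 6.6667]]


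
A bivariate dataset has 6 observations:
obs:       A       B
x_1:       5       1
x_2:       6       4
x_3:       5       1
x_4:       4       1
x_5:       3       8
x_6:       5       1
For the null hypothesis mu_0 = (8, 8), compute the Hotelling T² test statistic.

Step 1 — sample mean vector:
  mean(A) = (5 + 6 + 5 + 4 + 3 + 5) / 6 = 28/6 = 4.6667
  mean(B) = (1 + 4 + 1 + 1 + 8 + 1) / 6 = 16/6 = 2.6667
  x̄ = (4.6667, 2.6667),  deviation x̄ - mu_0 = (4.6667, 2.6667) - (8, 8) = (-3.3333, -5.3333).

Step 2 — sample covariance matrix, S[i,j] = (1/(n-1)) · Σ_k (x_{k,i} - mean_i) · (x_{k,j} - mean_j), divisor n-1 = 5:
  S[A,A] = ((0.3333)·(0.3333) + (1.3333)·(1.3333) + (0.3333)·(0.3333) + (-0.6667)·(-0.6667) + (-1.6667)·(-1.6667) + (0.3333)·(0.3333)) / 5 = 5.3333/5 = 1.0667
  S[A,B] = ((0.3333)·(-1.6667) + (1.3333)·(1.3333) + (0.3333)·(-1.6667) + (-0.6667)·(-1.6667) + (-1.6667)·(5.3333) + (0.3333)·(-1.6667)) / 5 = -7.6667/5 = -1.5333
  S[B,B] = ((-1.6667)·(-1.6667) + (1.3333)·(1.3333) + (-1.6667)·(-1.6667) + (-1.6667)·(-1.6667) + (5.3333)·(5.3333) + (-1.6667)·(-1.6667)) / 5 = 41.3333/5 = 8.2667
  S = [[1.0667, -1.5333],
 [-1.5333, 8.2667]].

Step 3 — invert S. det(S) = 1.0667·8.2667 - (-1.5333)² = 6.4667.
  S^{-1} = (1/det) · [[d, -b], [-b, a]] = [[1.2784, 0.2371],
 [0.2371, 0.1649]].

Step 4 — quadratic form (x̄ - mu_0)^T · S^{-1} · (x̄ - mu_0):
  S^{-1} · (x̄ - mu_0) = (-5.5258, -1.6701),
  (x̄ - mu_0)^T · [...] = (-3.3333)·(-5.5258) + (-5.3333)·(-1.6701) = 27.3265.

Step 5 — scale by n: T² = 6 · 27.3265 = 163.9588.

T² ≈ 163.9588


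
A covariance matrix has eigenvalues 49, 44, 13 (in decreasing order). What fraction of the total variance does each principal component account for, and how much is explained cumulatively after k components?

Step 1 — total variance = trace(Sigma) = Σ λ_i = 49 + 44 + 13 = 106.

Step 2 — fraction explained by component i = λ_i / Σ λ:
  PC1: 49/106 = 0.4623
  PC2: 44/106 = 0.4151
  PC3: 13/106 = 0.1226

Step 3 — cumulative fraction after k components = (λ_1 + ... + λ_k) / Σ λ:
  k = 1: 49/106 = 0.4623
  k = 2: (49 + 44)/106 = 93/106 = 0.8774
  k = 3: (49 + 44 + 13)/106 = 106/106 = 1

Summary (fraction, with percent):

explained: PC1 0.4623 (46.23%), PC2 0.4151 (41.51%), PC3 0.1226 (12.26%);  cumulative: 0.4623, 0.8774, 1
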